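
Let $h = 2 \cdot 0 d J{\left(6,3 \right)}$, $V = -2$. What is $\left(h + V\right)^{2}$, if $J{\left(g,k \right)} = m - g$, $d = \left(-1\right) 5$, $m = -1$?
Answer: $4$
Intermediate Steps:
$d = -5$
$J{\left(g,k \right)} = -1 - g$
$h = 0$ ($h = 2 \cdot 0 \left(-5\right) \left(-1 - 6\right) = 0 \left(-5\right) \left(-1 - 6\right) = 0 \left(-7\right) = 0$)
$\left(h + V\right)^{2} = \left(0 - 2\right)^{2} = \left(-2\right)^{2} = 4$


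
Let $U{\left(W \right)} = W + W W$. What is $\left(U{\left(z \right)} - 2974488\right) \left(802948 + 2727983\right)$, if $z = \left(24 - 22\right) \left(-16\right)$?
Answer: $-10499209204776$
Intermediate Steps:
$z = -32$ ($z = 2 \left(-16\right) = -32$)
$U{\left(W \right)} = W + W^{2}$
$\left(U{\left(z \right)} - 2974488\right) \left(802948 + 2727983\right) = \left(- 32 \left(1 - 32\right) - 2974488\right) \left(802948 + 2727983\right) = \left(\left(-32\right) \left(-31\right) - 2974488\right) 3530931 = \left(992 - 2974488\right) 3530931 = \left(-2973496\right) 3530931 = -10499209204776$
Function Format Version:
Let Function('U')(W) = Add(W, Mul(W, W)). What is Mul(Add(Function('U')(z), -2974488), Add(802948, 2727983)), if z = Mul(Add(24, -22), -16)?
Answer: -10499209204776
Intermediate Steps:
z = -32 (z = Mul(2, -16) = -32)
Function('U')(W) = Add(W, Pow(W, 2))
Mul(Add(Function('U')(z), -2974488), Add(802948, 2727983)) = Mul(Add(Mul(-32, Add(1, -32)), -2974488), Add(802948, 2727983)) = Mul(Add(Mul(-32, -31), -2974488), 3530931) = Mul(Add(992, -2974488), 3530931) = Mul(-2973496, 3530931) = -10499209204776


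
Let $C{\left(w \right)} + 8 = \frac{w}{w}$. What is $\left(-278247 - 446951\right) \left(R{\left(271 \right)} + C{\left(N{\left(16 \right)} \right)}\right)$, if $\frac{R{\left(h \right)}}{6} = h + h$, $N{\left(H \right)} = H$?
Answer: $-2353267510$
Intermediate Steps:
$C{\left(w \right)} = -7$ ($C{\left(w \right)} = -8 + \frac{w}{w} = -8 + 1 = -7$)
$R{\left(h \right)} = 12 h$ ($R{\left(h \right)} = 6 \left(h + h\right) = 6 \cdot 2 h = 12 h$)
$\left(-278247 - 446951\right) \left(R{\left(271 \right)} + C{\left(N{\left(16 \right)} \right)}\right) = \left(-278247 - 446951\right) \left(12 \cdot 271 - 7\right) = - 725198 \left(3252 - 7\right) = \left(-725198\right) 3245 = -2353267510$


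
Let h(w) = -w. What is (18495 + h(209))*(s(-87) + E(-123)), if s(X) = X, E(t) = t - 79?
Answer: -5284654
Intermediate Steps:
E(t) = -79 + t
(18495 + h(209))*(s(-87) + E(-123)) = (18495 - 1*209)*(-87 + (-79 - 123)) = (18495 - 209)*(-87 - 202) = 18286*(-289) = -5284654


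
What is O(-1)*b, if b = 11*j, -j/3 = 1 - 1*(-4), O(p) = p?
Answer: 165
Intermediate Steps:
j = -15 (j = -3*(1 - 1*(-4)) = -3*(1 + 4) = -3*5 = -15)
b = -165 (b = 11*(-15) = -165)
O(-1)*b = -1*(-165) = 165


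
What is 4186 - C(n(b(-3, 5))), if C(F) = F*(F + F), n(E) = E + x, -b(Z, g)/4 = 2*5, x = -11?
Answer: -1016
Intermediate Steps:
b(Z, g) = -40 (b(Z, g) = -8*5 = -4*10 = -40)
n(E) = -11 + E (n(E) = E - 11 = -11 + E)
C(F) = 2*F² (C(F) = F*(2*F) = 2*F²)
4186 - C(n(b(-3, 5))) = 4186 - 2*(-11 - 40)² = 4186 - 2*(-51)² = 4186 - 2*2601 = 4186 - 1*5202 = 4186 - 5202 = -1016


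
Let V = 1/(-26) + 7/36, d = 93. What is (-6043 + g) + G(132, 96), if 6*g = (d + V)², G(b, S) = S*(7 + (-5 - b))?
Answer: -22441190903/1314144 ≈ -17077.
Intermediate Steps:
V = 73/468 (V = 1*(-1/26) + 7*(1/36) = -1/26 + 7/36 = 73/468 ≈ 0.15598)
G(b, S) = S*(2 - b)
g = 1900698409/1314144 (g = (93 + 73/468)²/6 = (43597/468)²/6 = (⅙)*(1900698409/219024) = 1900698409/1314144 ≈ 1446.3)
(-6043 + g) + G(132, 96) = (-6043 + 1900698409/1314144) + 96*(2 - 1*132) = -6040673783/1314144 + 96*(2 - 132) = -6040673783/1314144 + 96*(-130) = -6040673783/1314144 - 12480 = -22441190903/1314144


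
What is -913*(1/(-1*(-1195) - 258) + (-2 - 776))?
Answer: 665563305/937 ≈ 7.1031e+5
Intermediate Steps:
-913*(1/(-1*(-1195) - 258) + (-2 - 776)) = -913*(1/(1195 - 258) - 778) = -913*(1/937 - 778) = -913*(-728985/937) = 665563305/937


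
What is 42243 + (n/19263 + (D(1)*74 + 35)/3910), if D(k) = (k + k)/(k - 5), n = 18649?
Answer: 1590872546627/37659165 ≈ 42244.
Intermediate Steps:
D(k) = 2*k/(-5 + k) (D(k) = (2*k)/(-5 + k) = 2*k/(-5 + k))
42243 + (n/19263 + (D(1)*74 + 35)/3910) = 42243 + (18649/19263 + ((2*1/(-5 + 1))*74 + 35)/3910) = 42243 + (18649*(1/19263) + ((2*1/(-4))*74 + 35)*(1/3910)) = 42243 + (18649/19263 + ((2*1*(-¼))*74 + 35)*(1/3910)) = 42243 + (18649/19263 + (-½*74 + 35)*(1/3910)) = 42243 + (18649/19263 + (-37 + 35)*(1/3910)) = 42243 + (18649/19263 - 2*1/3910) = 42243 + (18649/19263 - 1/1955) = 42243 + 36439532/37659165 = 1590872546627/37659165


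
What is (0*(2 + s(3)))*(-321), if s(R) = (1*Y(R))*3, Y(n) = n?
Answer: 0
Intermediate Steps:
s(R) = 3*R (s(R) = (1*R)*3 = R*3 = 3*R)
(0*(2 + s(3)))*(-321) = (0*(2 + 3*3))*(-321) = (0*(2 + 9))*(-321) = (0*11)*(-321) = 0*(-321) = 0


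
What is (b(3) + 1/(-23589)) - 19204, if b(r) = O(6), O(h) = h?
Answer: -452861623/23589 ≈ -19198.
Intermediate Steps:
b(r) = 6
(b(3) + 1/(-23589)) - 19204 = (6 + 1/(-23589)) - 19204 = (6 - 1/23589) - 19204 = 141533/23589 - 19204 = -452861623/23589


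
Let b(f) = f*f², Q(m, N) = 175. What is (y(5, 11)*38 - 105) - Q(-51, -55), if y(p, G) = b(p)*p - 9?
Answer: 23128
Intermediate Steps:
b(f) = f³
y(p, G) = -9 + p⁴ (y(p, G) = p³*p - 9 = p⁴ - 9 = -9 + p⁴)
(y(5, 11)*38 - 105) - Q(-51, -55) = ((-9 + 5⁴)*38 - 105) - 1*175 = ((-9 + 625)*38 - 105) - 175 = (616*38 - 105) - 175 = (23408 - 105) - 175 = 23303 - 175 = 23128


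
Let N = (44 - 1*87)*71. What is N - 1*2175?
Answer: -5228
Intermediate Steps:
N = -3053 (N = (44 - 87)*71 = -43*71 = -3053)
N - 1*2175 = -3053 - 1*2175 = -3053 - 2175 = -5228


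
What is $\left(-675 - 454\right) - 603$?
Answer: $-1732$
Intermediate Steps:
$\left(-675 - 454\right) - 603 = -1129 - 603 = -1732$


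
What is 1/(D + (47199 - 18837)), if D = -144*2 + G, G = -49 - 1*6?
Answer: 1/28019 ≈ 3.5690e-5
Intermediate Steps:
G = -55 (G = -49 - 6 = -55)
D = -343 (D = -144*2 - 55 = -288 - 55 = -343)
1/(D + (47199 - 18837)) = 1/(-343 + (47199 - 18837)) = 1/(-343 + 28362) = 1/28019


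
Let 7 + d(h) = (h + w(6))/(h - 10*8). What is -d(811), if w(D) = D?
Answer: 100/17 ≈ 5.8824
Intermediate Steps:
d(h) = -7 + (6 + h)/(-80 + h) (d(h) = -7 + (h + 6)/(h - 10*8) = -7 + (6 + h)/(h - 80) = -7 + (6 + h)/(-80 + h))
-d(811) = -2*(283 - 3*811)/(-80 + 811) = -2*(283 - 2433)/731 = -2*(-2150)/731 = -1*(-100/17) = 100/17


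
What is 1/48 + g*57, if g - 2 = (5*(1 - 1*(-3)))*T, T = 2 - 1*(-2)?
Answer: 224353/48 ≈ 4674.0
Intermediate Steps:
T = 4 (T = 2 + 2 = 4)
g = 82 (g = 2 + (5*(1 - 1*(-3)))*4 = 2 + (5*(1 + 3))*4 = 2 + (5*4)*4 = 2 + 20*4 = 2 + 80 = 82)
1/48 + g*57 = 1/48 + 82*57 = 1/48 + 4674 = 224353/48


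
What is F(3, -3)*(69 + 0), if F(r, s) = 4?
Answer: 276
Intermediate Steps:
F(3, -3)*(69 + 0) = 4*(69 + 0) = 4*69 = 276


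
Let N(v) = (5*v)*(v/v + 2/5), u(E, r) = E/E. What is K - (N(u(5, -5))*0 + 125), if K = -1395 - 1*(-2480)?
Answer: 960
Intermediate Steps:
u(E, r) = 1
N(v) = 7*v (N(v) = (5*v)*(1 + 2*(⅕)) = (5*v)*(1 + ⅖) = (5*v)*(7/5) = 7*v)
K = 1085 (K = -1395 + 2480 = 1085)
K - (N(u(5, -5))*0 + 125) = 1085 - ((7*1)*0 + 125) = 1085 - (7*0 + 125) = 1085 - (0 + 125) = 1085 - 1*125 = 1085 - 125 = 960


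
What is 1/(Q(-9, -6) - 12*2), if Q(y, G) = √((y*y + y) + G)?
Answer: -4/85 - √66/510 ≈ -0.062988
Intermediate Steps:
Q(y, G) = √(G + y + y²) (Q(y, G) = √((y² + y) + G) = √((y + y²) + G) = √(G + y + y²))
1/(Q(-9, -6) - 12*2) = 1/(√(-6 - 9 + (-9)²) - 12*2) = 1/(√(-6 - 9 + 81) - 24) = 1/(√66 - 24) = 1/(-24 + √66)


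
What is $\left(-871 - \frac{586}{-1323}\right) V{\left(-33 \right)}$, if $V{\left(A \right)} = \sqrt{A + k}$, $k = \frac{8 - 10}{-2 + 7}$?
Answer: $- \frac{1151747 i \sqrt{835}}{6615} \approx - 5031.2 i$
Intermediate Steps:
$k = - \frac{2}{5} \approx -0.4$
$V{\left(A \right)} = \sqrt{- \frac{2}{5} + A}$ ($V{\left(A \right)} = \sqrt{A - \frac{2}{5}} = \sqrt{- \frac{2}{5} + A}$)
$\left(-871 - \frac{586}{-1323}\right) V{\left(-33 \right)} = \left(-871 - \frac{586}{-1323}\right) \frac{\sqrt{-10 + 25 \left(-33\right)}}{5} = \left(-871 - - \frac{586}{1323}\right) \frac{\sqrt{-10 - 825}}{5} = \left(-871 + \frac{586}{1323}\right) \frac{\sqrt{-835}}{5} = - \frac{1151747 \frac{i \sqrt{835}}{5}}{1323} = - \frac{1151747 i \sqrt{835}}{6615}$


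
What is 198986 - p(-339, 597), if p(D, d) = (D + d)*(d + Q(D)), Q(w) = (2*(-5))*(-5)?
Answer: 32060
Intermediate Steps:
Q(w) = 50 (Q(w) = -10*(-5) = 50)
p(D, d) = (50 + d)*(D + d) (p(D, d) = (D + d)*(d + 50) = (D + d)*(50 + d) = (50 + d)*(D + d))
198986 - p(-339, 597) = 198986 - (597² + 50*(-339) + 50*597 - 339*597) = 198986 - (356409 - 16950 + 29850 - 202383) = 198986 - 1*166926 = 198986 - 166926 = 32060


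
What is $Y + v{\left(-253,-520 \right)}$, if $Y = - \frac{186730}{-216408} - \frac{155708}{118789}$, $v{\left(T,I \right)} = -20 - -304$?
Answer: $\frac{51332688367}{181034436} \approx 283.55$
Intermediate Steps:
$v{\left(T,I \right)} = 284$ ($v{\left(T,I \right)} = -20 + 304 = 284$)
$Y = - \frac{81091457}{181034436}$ ($Y = \left(-186730\right) \left(- \frac{1}{216408}\right) - \frac{155708}{118789} = \frac{1315}{1524} - \frac{155708}{118789} = - \frac{81091457}{181034436} \approx -0.44793$)
$Y + v{\left(-253,-520 \right)} = - \frac{81091457}{181034436} + 284 = \frac{51332688367}{181034436}$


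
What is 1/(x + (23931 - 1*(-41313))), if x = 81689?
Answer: 1/146933 ≈ 6.8058e-6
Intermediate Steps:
1/(x + (23931 - 1*(-41313))) = 1/(81689 + (23931 - 1*(-41313))) = 1/(81689 + (23931 + 41313)) = 1/(81689 + 65244) = 1/146933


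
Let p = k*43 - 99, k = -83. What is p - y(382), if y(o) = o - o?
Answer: -3668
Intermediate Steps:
y(o) = 0
p = -3668 (p = -83*43 - 99 = -3569 - 99 = -3668)
p - y(382) = -3668 - 1*0 = -3668 + 0 = -3668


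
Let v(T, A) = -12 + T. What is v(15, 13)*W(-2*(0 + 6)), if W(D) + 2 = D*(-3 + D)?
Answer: 534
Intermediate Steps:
W(D) = -2 + D*(-3 + D)
v(15, 13)*W(-2*(0 + 6)) = (-12 + 15)*(-2 + (-2*(0 + 6))² - (-6)*(0 + 6)) = 3*(-2 + (-2*6)² - (-6)*6) = 3*(-2 + (-12)² - 3*(-12)) = 3*(-2 + 144 + 36) = 3*178 = 534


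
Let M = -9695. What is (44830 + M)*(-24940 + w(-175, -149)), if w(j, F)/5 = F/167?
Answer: -146362747875/167 ≈ -8.7642e+8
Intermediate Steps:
w(j, F) = 5*F/167 (w(j, F) = 5*(F/167) = 5*F/167)
(44830 + M)*(-24940 + w(-175, -149)) = (44830 - 9695)*(-24940 + (5/167)*(-149)) = 35135*(-24940 - 745/167) = 35135*(-4165725/167) = -146362747875/167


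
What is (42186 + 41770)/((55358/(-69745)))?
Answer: -2927755610/27679 ≈ -1.0578e+5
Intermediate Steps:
(42186 + 41770)/((55358/(-69745))) = 83956/((55358*(-1/69745))) = 83956/(-55358/69745) = 83956*(-69745/55358) = -2927755610/27679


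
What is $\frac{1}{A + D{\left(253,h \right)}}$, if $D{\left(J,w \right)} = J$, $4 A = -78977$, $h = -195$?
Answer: $- \frac{4}{77965} \approx -5.1305 \cdot 10^{-5}$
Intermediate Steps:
$A = - \frac{78977}{4}$ ($A = \frac{1}{4} \left(-78977\right) = - \frac{78977}{4} \approx -19744.0$)
$\frac{1}{A + D{\left(253,h \right)}} = \frac{1}{- \frac{78977}{4} + 253} = \frac{1}{- \frac{77965}{4}} = - \frac{4}{77965}$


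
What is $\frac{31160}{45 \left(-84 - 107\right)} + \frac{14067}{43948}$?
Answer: $- \frac{249702763}{75546612} \approx -3.3053$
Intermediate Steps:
$\frac{31160}{45 \left(-84 - 107\right)} + \frac{14067}{43948} = \frac{31160}{45 \left(-191\right)} + 14067 \cdot \frac{1}{43948} = \frac{31160}{-8595} + \frac{14067}{43948} = 31160 \left(- \frac{1}{8595}\right) + \frac{14067}{43948} = - \frac{6232}{1719} + \frac{14067}{43948} = - \frac{249702763}{75546612}$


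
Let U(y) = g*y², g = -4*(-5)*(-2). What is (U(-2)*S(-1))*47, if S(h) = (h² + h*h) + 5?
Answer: -52640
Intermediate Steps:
g = -40 (g = 20*(-2) = -40)
U(y) = -40*y²
S(h) = 5 + 2*h² (S(h) = (h² + h²) + 5 = 2*h² + 5 = 5 + 2*h²)
(U(-2)*S(-1))*47 = ((-40*(-2)²)*(5 + 2*(-1)²))*47 = ((-40*4)*(5 + 2*1))*47 = -160*(5 + 2)*47 = -160*7*47 = -1120*47 = -52640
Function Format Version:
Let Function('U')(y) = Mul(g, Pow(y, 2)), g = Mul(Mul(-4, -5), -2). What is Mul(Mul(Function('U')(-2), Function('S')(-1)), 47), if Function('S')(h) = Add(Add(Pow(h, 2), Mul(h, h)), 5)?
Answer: -52640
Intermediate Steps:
g = -40 (g = Mul(20, -2) = -40)
Function('U')(y) = Mul(-40, Pow(y, 2))
Function('S')(h) = Add(5, Mul(2, Pow(h, 2))) (Function('S')(h) = Add(Add(Pow(h, 2), Pow(h, 2)), 5) = Add(Mul(2, Pow(h, 2)), 5) = Add(5, Mul(2, Pow(h, 2))))
Mul(Mul(Function('U')(-2), Function('S')(-1)), 47) = Mul(Mul(Mul(-40, Pow(-2, 2)), Add(5, Mul(2, Pow(-1, 2)))), 47) = Mul(Mul(Mul(-40, 4), Add(5, Mul(2, 1))), 47) = Mul(Mul(-160, Add(5, 2)), 47) = Mul(Mul(-160, 7), 47) = Mul(-1120, 47) = -52640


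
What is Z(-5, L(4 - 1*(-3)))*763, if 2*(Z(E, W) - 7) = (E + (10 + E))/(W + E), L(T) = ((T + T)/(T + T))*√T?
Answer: 5341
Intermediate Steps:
L(T) = √T (L(T) = ((2*T)/((2*T)))*√T = ((2*T)*(1/(2*T)))*√T = 1*√T = √T)
Z(E, W) = 7 + (10 + 2*E)/(2*(E + W)) (Z(E, W) = 7 + ((E + (10 + E))/(W + E))/2 = 7 + ((10 + 2*E)/(E + W))/2 = 7 + (10 + 2*E)/(2*(E + W)))
Z(-5, L(4 - 1*(-3)))*763 = ((5 + 7*√(4 - 1*(-3)) + 8*(-5))/(-5 + √(4 - 1*(-3))))*763 = ((5 + 7*√(4 + 3) - 40)/(-5 + √(4 + 3)))*763 = ((5 + 7*√7 - 40)/(-5 + √7))*763 = ((-35 + 7*√7)/(-5 + √7))*763 = 763*(-35 + 7*√7)/(-5 + √7)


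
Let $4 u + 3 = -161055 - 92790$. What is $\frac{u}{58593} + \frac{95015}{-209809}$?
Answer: $- \frac{6294037551}{4097779579} \approx -1.536$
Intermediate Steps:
$u = -63462$ ($u = - \frac{3}{4} + \frac{-161055 - 92790}{4} = - \frac{3}{4} + \frac{1}{4} \left(-253845\right) = - \frac{3}{4} - \frac{253845}{4} = -63462$)
$\frac{u}{58593} + \frac{95015}{-209809} = - \frac{63462}{58593} + \frac{95015}{-209809} = \left(-63462\right) \frac{1}{58593} + 95015 \left(- \frac{1}{209809}\right) = - \frac{21154}{19531} - \frac{95015}{209809} = - \frac{6294037551}{4097779579}$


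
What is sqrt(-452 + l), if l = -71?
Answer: I*sqrt(523) ≈ 22.869*I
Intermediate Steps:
sqrt(-452 + l) = sqrt(-452 - 71) = sqrt(-523) = I*sqrt(523)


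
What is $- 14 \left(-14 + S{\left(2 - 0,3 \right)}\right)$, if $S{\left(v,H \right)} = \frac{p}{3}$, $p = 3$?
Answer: $182$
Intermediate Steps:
$S{\left(v,H \right)} = 1$ ($S{\left(v,H \right)} = \frac{3}{3} = 3 \cdot \frac{1}{3} = 1$)
$- 14 \left(-14 + S{\left(2 - 0,3 \right)}\right) = - 14 \left(-14 + 1\right) = \left(-14\right) \left(-13\right) = 182$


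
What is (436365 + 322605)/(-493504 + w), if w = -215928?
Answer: -379485/354716 ≈ -1.0698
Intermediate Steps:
(436365 + 322605)/(-493504 + w) = (436365 + 322605)/(-493504 - 215928) = 758970/(-709432) = 758970*(-1/709432) = -379485/354716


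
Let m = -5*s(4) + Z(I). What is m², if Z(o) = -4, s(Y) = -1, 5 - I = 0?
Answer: 1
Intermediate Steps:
I = 5 (I = 5 - 1*0 = 5 + 0 = 5)
m = 1 (m = -5*(-1) - 4 = 5 - 4 = 1)
m² = 1² = 1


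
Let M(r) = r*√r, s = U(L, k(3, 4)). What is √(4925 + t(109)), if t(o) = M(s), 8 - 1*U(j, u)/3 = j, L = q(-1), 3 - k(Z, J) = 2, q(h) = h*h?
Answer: √(4925 + 21*√21) ≈ 70.861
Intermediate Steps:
q(h) = h²
k(Z, J) = 1 (k(Z, J) = 3 - 1*2 = 3 - 2 = 1)
L = 1 (L = (-1)² = 1)
U(j, u) = 24 - 3*j
s = 21 (s = 24 - 3*1 = 24 - 3 = 21)
M(r) = r^(3/2)
t(o) = 21*√21 (t(o) = 21^(3/2) = 21*√21)
√(4925 + t(109)) = √(4925 + 21*√21)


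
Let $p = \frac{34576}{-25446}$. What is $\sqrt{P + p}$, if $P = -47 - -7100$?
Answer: $\frac{\sqrt{1141482508413}}{12723} \approx 83.974$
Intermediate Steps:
$p = - \frac{17288}{12723}$ ($p = 34576 \left(- \frac{1}{25446}\right) = - \frac{17288}{12723} \approx -1.3588$)
$P = 7053$ ($P = -47 + 7100 = 7053$)
$\sqrt{P + p} = \sqrt{7053 - \frac{17288}{12723}} = \sqrt{\frac{89718031}{12723}} = \frac{\sqrt{1141482508413}}{12723}$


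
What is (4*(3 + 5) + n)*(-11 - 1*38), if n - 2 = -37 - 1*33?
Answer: 1764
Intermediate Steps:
n = -68 (n = 2 + (-37 - 1*33) = 2 + (-37 - 33) = 2 - 70 = -68)
(4*(3 + 5) + n)*(-11 - 1*38) = (4*(3 + 5) - 68)*(-11 - 1*38) = (4*8 - 68)*(-11 - 38) = (32 - 68)*(-49) = -36*(-49) = 1764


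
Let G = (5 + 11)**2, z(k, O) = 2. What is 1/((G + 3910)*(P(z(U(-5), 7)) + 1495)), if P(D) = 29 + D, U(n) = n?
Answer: 1/6357316 ≈ 1.5730e-7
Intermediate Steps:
G = 256 (G = 16**2 = 256)
1/((G + 3910)*(P(z(U(-5), 7)) + 1495)) = 1/((256 + 3910)*((29 + 2) + 1495)) = 1/(4166*(31 + 1495)) = 1/(4166*1526) = 1/6357316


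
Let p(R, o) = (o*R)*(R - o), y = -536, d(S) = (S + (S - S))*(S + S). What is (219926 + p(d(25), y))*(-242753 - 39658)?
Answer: 337876541298414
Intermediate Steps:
d(S) = 2*S² (d(S) = (S + 0)*(2*S) = S*(2*S) = 2*S²)
p(R, o) = R*o*(R - o) (p(R, o) = (R*o)*(R - o) = R*o*(R - o))
(219926 + p(d(25), y))*(-242753 - 39658) = (219926 + (2*25²)*(-536)*(2*25² - 1*(-536)))*(-242753 - 39658) = (219926 + (2*625)*(-536)*(2*625 + 536))*(-282411) = (219926 + 1250*(-536)*(1250 + 536))*(-282411) = (219926 + 1250*(-536)*1786)*(-282411) = (219926 - 1196620000)*(-282411) = -1196400074*(-282411) = 337876541298414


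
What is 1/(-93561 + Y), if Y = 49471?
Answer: -1/44090 ≈ -2.2681e-5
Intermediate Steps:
1/(-93561 + Y) = 1/(-93561 + 49471) = 1/(-44090) = -1/44090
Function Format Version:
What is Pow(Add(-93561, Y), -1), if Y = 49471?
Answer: Rational(-1, 44090) ≈ -2.2681e-5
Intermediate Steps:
Pow(Add(-93561, Y), -1) = Pow(Add(-93561, 49471), -1) = Pow(-44090, -1) = Rational(-1, 44090)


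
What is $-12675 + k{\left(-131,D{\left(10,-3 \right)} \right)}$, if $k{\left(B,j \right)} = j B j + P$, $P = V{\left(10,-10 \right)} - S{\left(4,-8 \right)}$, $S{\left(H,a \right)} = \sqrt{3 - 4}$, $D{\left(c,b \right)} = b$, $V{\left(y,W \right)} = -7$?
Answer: $-13861 - i \approx -13861.0 - 1.0 i$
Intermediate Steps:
$S{\left(H,a \right)} = i$ ($S{\left(H,a \right)} = \sqrt{-1} = i$)
$P = -7 - i \approx -7.0 - 1.0 i$
$k{\left(B,j \right)} = -7 - i + B j^{2}$ ($k{\left(B,j \right)} = j B j - \left(7 + i\right) = B j j - \left(7 + i\right) = B j^{2} - \left(7 + i\right) = -7 - i + B j^{2}$)
$-12675 + k{\left(-131,D{\left(10,-3 \right)} \right)} = -12675 - \left(7 + 1179 + i\right) = -12675 - \left(1186 + i\right) = -13861 - i$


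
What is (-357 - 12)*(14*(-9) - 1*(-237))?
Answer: -40959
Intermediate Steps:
(-357 - 12)*(14*(-9) - 1*(-237)) = -369*(-126 + 237) = -369*111 = -40959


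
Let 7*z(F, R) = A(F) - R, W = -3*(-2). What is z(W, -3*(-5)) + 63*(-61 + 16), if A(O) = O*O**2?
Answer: -19644/7 ≈ -2806.3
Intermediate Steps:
A(O) = O**3
W = 6
z(F, R) = -R/7 + F**3/7 (z(F, R) = (F**3 - R)/7 = -R/7 + F**3/7)
z(W, -3*(-5)) + 63*(-61 + 16) = (-(-3)*(-5)/7 + (1/7)*6**3) + 63*(-61 + 16) = (-1/7*15 + (1/7)*216) + 63*(-45) = (-15/7 + 216/7) - 2835 = 201/7 - 2835 = -19644/7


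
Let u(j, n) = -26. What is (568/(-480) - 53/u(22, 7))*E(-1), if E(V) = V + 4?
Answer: 667/260 ≈ 2.5654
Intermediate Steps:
E(V) = 4 + V
(568/(-480) - 53/u(22, 7))*E(-1) = (568/(-480) - 53/(-26))*(4 - 1) = (568*(-1/480) - 53*(-1/26))*3 = (-71/60 + 53/26)*3 = (667/780)*3 = 667/260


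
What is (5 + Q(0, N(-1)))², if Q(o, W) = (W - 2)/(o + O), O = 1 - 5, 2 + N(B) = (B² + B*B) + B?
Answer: 529/16 ≈ 33.063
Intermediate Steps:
N(B) = -2 + B + 2*B² (N(B) = -2 + ((B² + B*B) + B) = -2 + ((B² + B²) + B) = -2 + (2*B² + B) = -2 + (B + 2*B²) = -2 + B + 2*B²)
O = -4
Q(o, W) = (-2 + W)/(-4 + o) (Q(o, W) = (W - 2)/(o - 4) = (-2 + W)/(-4 + o))
(5 + Q(0, N(-1)))² = (5 + (-2 + (-2 - 1 + 2*(-1)²))/(-4 + 0))² = (5 + (-2 + (-2 - 1 + 2*1))/(-4))² = (5 - (-2 + (-2 - 1 + 2))/4)² = (5 - (-2 - 1)/4)² = (5 - ¼*(-3))² = (5 + ¾)² = (23/4)² = 529/16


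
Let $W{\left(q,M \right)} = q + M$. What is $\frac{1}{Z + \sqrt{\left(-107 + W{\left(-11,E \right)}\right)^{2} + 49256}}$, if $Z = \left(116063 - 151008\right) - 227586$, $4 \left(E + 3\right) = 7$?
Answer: $- \frac{4200496}{1102759399751} - \frac{500 \sqrt{65}}{1102759399751} \approx -3.8127 \cdot 10^{-6}$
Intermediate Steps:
$E = - \frac{5}{4}$ ($E = -3 + \frac{1}{4} \cdot 7 = -3 + \frac{7}{4} = - \frac{5}{4} \approx -1.25$)
$W{\left(q,M \right)} = M + q$
$Z = -262531$ ($Z = -34945 - 227586 = -262531$)
$\frac{1}{Z + \sqrt{\left(-107 + W{\left(-11,E \right)}\right)^{2} + 49256}} = \frac{1}{-262531 + \sqrt{\left(-107 - \frac{49}{4}\right)^{2} + 49256}} = \frac{1}{-262531 + \sqrt{\left(- \frac{477}{4}\right)^{2} + 49256}} = \frac{1}{-262531 + \sqrt{\frac{227529}{16} + 49256}} = \frac{1}{-262531 + \sqrt{\frac{1015625}{16}}} = \frac{1}{-262531 + \frac{125 \sqrt{65}}{4}}$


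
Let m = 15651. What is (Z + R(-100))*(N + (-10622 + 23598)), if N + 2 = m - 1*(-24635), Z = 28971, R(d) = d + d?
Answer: 1532343460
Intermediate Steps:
R(d) = 2*d
N = 40284 (N = -2 + (15651 - 1*(-24635)) = -2 + (15651 + 24635) = -2 + 40286 = 40284)
(Z + R(-100))*(N + (-10622 + 23598)) = (28971 + 2*(-100))*(40284 + (-10622 + 23598)) = (28971 - 200)*(40284 + 12976) = 28771*53260 = 1532343460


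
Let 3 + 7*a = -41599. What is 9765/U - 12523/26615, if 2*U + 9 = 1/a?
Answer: -865161281047/398612855 ≈ -2170.4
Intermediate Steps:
a = -41602/7 (a = -3/7 + (1/7)*(-41599) = -3/7 - 41599/7 = -41602/7 ≈ -5943.1)
U = -374425/83204 (U = -9/2 + 1/(2*(-41602/7)) = -9/2 + (1/2)*(-7/41602) = -9/2 - 7/83204 = -374425/83204 ≈ -4.5001)
9765/U - 12523/26615 = 9765/(-374425/83204) - 12523/26615 = 9765*(-83204/374425) - 12523*1/26615 = -162497412/74885 - 12523/26615 = -865161281047/398612855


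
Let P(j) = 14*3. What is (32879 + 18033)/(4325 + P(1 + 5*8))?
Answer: 50912/4367 ≈ 11.658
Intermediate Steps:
P(j) = 42
(32879 + 18033)/(4325 + P(1 + 5*8)) = (32879 + 18033)/(4325 + 42) = 50912/4367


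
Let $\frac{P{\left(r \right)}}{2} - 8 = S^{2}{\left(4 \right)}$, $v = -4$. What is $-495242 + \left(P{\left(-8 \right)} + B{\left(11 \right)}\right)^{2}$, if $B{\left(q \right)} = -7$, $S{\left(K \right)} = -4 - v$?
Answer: $-495161$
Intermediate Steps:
$S{\left(K \right)} = 0$ ($S{\left(K \right)} = -4 - -4 = -4 + 4 = 0$)
$P{\left(r \right)} = 16$ ($P{\left(r \right)} = 16 + 2 \cdot 0^{2} = 16 + 2 \cdot 0 = 16 + 0 = 16$)
$-495242 + \left(P{\left(-8 \right)} + B{\left(11 \right)}\right)^{2} = -495242 + \left(16 - 7\right)^{2} = -495242 + 9^{2} = -495242 + 81 = -495161$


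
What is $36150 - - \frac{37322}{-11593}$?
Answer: $\frac{419049628}{11593} \approx 36147.0$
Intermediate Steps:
$36150 - - \frac{37322}{-11593} = 36150 - \left(-37322\right) \left(- \frac{1}{11593}\right) = 36150 - \frac{37322}{11593} = \frac{419049628}{11593}$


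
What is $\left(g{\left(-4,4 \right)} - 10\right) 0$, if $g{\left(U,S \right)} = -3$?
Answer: $0$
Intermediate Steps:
$\left(g{\left(-4,4 \right)} - 10\right) 0 = \left(-3 - 10\right) 0 = \left(-13\right) 0 = 0$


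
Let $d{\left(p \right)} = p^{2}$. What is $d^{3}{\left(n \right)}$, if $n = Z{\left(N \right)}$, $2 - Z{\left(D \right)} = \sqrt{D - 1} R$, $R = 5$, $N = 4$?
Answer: $777439 - 398460 \sqrt{3} \approx 87286.0$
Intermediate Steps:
$Z{\left(D \right)} = 2 - 5 \sqrt{-1 + D}$ ($Z{\left(D \right)} = 2 - \sqrt{D - 1} \cdot 5 = 2 - \sqrt{-1 + D} 5 = 2 - 5 \sqrt{-1 + D}$)
$n = 2 - 5 \sqrt{3}$ ($n = 2 - 5 \sqrt{-1 + 4} = 2 - 5 \sqrt{3} \approx -6.6603$)
$d^{3}{\left(n \right)} = \left(\left(2 - 5 \sqrt{3}\right)^{2}\right)^{3} = \left(2 - 5 \sqrt{3}\right)^{6}$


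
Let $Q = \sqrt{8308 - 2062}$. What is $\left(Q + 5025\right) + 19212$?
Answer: $24237 + 3 \sqrt{694} \approx 24316.0$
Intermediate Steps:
$Q = 3 \sqrt{694}$ ($Q = \sqrt{6246} = 3 \sqrt{694} \approx 79.032$)
$\left(Q + 5025\right) + 19212 = \left(3 \sqrt{694} + 5025\right) + 19212 = \left(5025 + 3 \sqrt{694}\right) + 19212 = 24237 + 3 \sqrt{694}$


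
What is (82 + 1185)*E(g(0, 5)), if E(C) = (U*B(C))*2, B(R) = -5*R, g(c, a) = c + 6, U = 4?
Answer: -304080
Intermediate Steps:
g(c, a) = 6 + c
E(C) = -40*C (E(C) = (4*(-5*C))*2 = -20*C*2 = -40*C)
(82 + 1185)*E(g(0, 5)) = (82 + 1185)*(-40*(6 + 0)) = 1267*(-40*6) = 1267*(-240) = -304080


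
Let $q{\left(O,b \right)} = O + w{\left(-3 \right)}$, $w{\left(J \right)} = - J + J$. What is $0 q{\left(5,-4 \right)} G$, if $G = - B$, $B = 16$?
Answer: $0$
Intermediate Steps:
$w{\left(J \right)} = 0$
$q{\left(O,b \right)} = O$ ($q{\left(O,b \right)} = O + 0 = O$)
$G = -16$ ($G = \left(-1\right) 16 = -16$)
$0 q{\left(5,-4 \right)} G = 0 \cdot 5 \left(-16\right) = 0 \left(-16\right) = 0$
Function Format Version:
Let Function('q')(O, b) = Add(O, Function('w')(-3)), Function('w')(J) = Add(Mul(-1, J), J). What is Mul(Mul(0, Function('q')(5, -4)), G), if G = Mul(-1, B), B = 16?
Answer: 0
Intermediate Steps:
Function('w')(J) = 0
Function('q')(O, b) = O (Function('q')(O, b) = Add(O, 0) = O)
G = -16 (G = Mul(-1, 16) = -16)
Mul(Mul(0, Function('q')(5, -4)), G) = Mul(Mul(0, 5), -16) = Mul(0, -16) = 0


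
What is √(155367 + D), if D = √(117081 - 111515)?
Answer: √(155367 + 11*√46) ≈ 394.26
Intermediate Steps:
D = 11*√46 (D = √5566 = 11*√46 ≈ 74.606)
√(155367 + D) = √(155367 + 11*√46)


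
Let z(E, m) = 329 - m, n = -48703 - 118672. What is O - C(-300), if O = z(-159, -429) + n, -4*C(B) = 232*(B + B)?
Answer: -201417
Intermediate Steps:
n = -167375
C(B) = -116*B (C(B) = -58*(B + B) = -58*2*B = -116*B)
O = -166617 (O = (329 - 1*(-429)) - 167375 = (329 + 429) - 167375 = 758 - 167375 = -166617)
O - C(-300) = -166617 - (-116)*(-300) = -166617 - 1*34800 = -166617 - 34800 = -201417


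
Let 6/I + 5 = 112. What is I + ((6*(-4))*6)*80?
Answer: -1232634/107 ≈ -11520.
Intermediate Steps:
I = 6/107 (I = 6/(-5 + 112) = 6/107 ≈ 0.056075)
I + ((6*(-4))*6)*80 = 6/107 + ((6*(-4))*6)*80 = 6/107 - 24*6*80 = 6/107 - 144*80 = 6/107 - 11520 = -1232634/107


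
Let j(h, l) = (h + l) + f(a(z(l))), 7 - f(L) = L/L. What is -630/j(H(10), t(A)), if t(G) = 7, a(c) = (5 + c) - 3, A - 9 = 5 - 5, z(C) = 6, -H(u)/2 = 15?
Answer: 630/17 ≈ 37.059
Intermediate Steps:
H(u) = -30 (H(u) = -2*15 = -30)
A = 9 (A = 9 + (5 - 5) = 9 + 0 = 9)
a(c) = 2 + c
f(L) = 6 (f(L) = 7 - L/L = 7 - 1*1 = 7 - 1 = 6)
j(h, l) = 6 + h + l (j(h, l) = (h + l) + 6 = 6 + h + l)
-630/j(H(10), t(A)) = -630/(6 - 30 + 7) = -630/(-17) = -630*(-1/17) = 630/17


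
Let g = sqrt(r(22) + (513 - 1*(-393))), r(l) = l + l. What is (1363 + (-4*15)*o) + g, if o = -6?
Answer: 1723 + 5*sqrt(38) ≈ 1753.8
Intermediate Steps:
r(l) = 2*l
g = 5*sqrt(38) (g = sqrt(2*22 + (513 - 1*(-393))) = sqrt(44 + (513 + 393)) = sqrt(44 + 906) = sqrt(950) = 5*sqrt(38) ≈ 30.822)
(1363 + (-4*15)*o) + g = (1363 - 4*15*(-6)) + 5*sqrt(38) = (1363 - 60*(-6)) + 5*sqrt(38) = (1363 + 360) + 5*sqrt(38) = 1723 + 5*sqrt(38)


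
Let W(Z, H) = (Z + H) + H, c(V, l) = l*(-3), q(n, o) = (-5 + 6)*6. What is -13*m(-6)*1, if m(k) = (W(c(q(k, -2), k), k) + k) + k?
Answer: 78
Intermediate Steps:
q(n, o) = 6 (q(n, o) = 1*6 = 6)
c(V, l) = -3*l
W(Z, H) = Z + 2*H (W(Z, H) = (H + Z) + H = Z + 2*H)
m(k) = k (m(k) = ((-3*k + 2*k) + k) + k = (-k + k) + k = 0 + k = k)
-13*m(-6)*1 = -13*(-6)*1 = 78*1 = 78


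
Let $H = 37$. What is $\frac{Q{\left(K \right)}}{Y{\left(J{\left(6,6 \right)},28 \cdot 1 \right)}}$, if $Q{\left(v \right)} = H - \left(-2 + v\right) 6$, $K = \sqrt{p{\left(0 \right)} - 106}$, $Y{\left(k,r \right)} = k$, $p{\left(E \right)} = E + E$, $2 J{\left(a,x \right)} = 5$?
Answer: $\frac{98}{5} - \frac{12 i \sqrt{106}}{5} \approx 19.6 - 24.71 i$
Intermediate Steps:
$J{\left(a,x \right)} = \frac{5}{2}$ ($J{\left(a,x \right)} = \frac{1}{2} \cdot 5 = \frac{5}{2}$)
$p{\left(E \right)} = 2 E$
$K = i \sqrt{106}$ ($K = \sqrt{2 \cdot 0 - 106} = \sqrt{0 - 106} = \sqrt{-106} = i \sqrt{106} \approx 10.296 i$)
$Q{\left(v \right)} = 49 - 6 v$ ($Q{\left(v \right)} = 37 - \left(-2 + v\right) 6 = 37 - \left(-12 + 6 v\right) = 49 - 6 v$)
$\frac{Q{\left(K \right)}}{Y{\left(J{\left(6,6 \right)},28 \cdot 1 \right)}} = \frac{49 - 6 i \sqrt{106}}{\frac{5}{2}} = \left(49 - 6 i \sqrt{106}\right) \frac{2}{5} = \frac{98}{5} - \frac{12 i \sqrt{106}}{5}$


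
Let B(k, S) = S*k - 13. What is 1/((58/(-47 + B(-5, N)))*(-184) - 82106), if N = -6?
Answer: -15/1226254 ≈ -1.2232e-5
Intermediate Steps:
B(k, S) = -13 + S*k
1/((58/(-47 + B(-5, N)))*(-184) - 82106) = 1/((58/(-47 + (-13 - 6*(-5))))*(-184) - 82106) = 1/((58/(-47 + (-13 + 30)))*(-184) - 82106) = 1/((58/(-47 + 17))*(-184) - 82106) = 1/((58/(-30))*(-184) - 82106) = 1/((58*(-1/30))*(-184) - 82106) = 1/(-29/15*(-184) - 82106) = 1/(5336/15 - 82106) = 1/(-1226254/15) = -15/1226254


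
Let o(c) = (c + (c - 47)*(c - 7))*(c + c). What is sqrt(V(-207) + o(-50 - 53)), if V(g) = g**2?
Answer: I*sqrt(3334933) ≈ 1826.2*I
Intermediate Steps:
o(c) = 2*c*(c + (-47 + c)*(-7 + c)) (o(c) = (c + (-47 + c)*(-7 + c))*(2*c) = 2*c*(c + (-47 + c)*(-7 + c)))
sqrt(V(-207) + o(-50 - 53)) = sqrt((-207)**2 + 2*(-50 - 53)*(329 + (-50 - 53)**2 - 53*(-50 - 53))) = sqrt(42849 + 2*(-103)*(329 + (-103)**2 - 53*(-103))) = sqrt(42849 + 2*(-103)*(329 + 10609 + 5459)) = sqrt(42849 + 2*(-103)*16397) = sqrt(42849 - 3377782) = sqrt(-3334933) = I*sqrt(3334933)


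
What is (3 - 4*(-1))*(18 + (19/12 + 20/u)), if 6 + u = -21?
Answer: 14245/108 ≈ 131.90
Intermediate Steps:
u = -27 (u = -6 - 21 = -27)
(3 - 4*(-1))*(18 + (19/12 + 20/u)) = (3 - 4*(-1))*(18 + (19/12 + 20/(-27))) = (3 + 4)*(18 + (19*(1/12) + 20*(-1/27))) = 7*(18 + (19/12 - 20/27)) = 7*(18 + 91/108) = 7*(2035/108) = 14245/108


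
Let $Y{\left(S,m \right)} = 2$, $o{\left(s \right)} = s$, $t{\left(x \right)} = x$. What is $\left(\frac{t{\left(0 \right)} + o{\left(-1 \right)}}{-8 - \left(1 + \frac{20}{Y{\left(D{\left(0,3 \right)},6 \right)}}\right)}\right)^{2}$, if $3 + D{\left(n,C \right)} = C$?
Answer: $\frac{1}{361} \approx 0.0027701$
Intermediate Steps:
$D{\left(n,C \right)} = -3 + C$
$\left(\frac{t{\left(0 \right)} + o{\left(-1 \right)}}{-8 - \left(1 + \frac{20}{Y{\left(D{\left(0,3 \right)},6 \right)}}\right)}\right)^{2} = \left(\frac{0 - 1}{-8 - \left(1 + 10\right)}\right)^{2} = \left(- \frac{1}{-8 - 11}\right)^{2} = \left(- \frac{1}{-19}\right)^{2} = \left(\left(-1\right) \left(- \frac{1}{19}\right)\right)^{2} = \left(\frac{1}{19}\right)^{2} = \frac{1}{361}$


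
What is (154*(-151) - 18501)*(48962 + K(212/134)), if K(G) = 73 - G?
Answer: -137175154445/67 ≈ -2.0474e+9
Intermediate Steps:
(154*(-151) - 18501)*(48962 + K(212/134)) = (154*(-151) - 18501)*(48962 + (73 - 212/134)) = (-23254 - 18501)*(48962 + (73 - 212/134)) = -41755*(48962 + (73 - 1*106/67)) = -41755*(48962 + (73 - 106/67)) = -41755*(48962 + 4785/67) = -41755*3285239/67 = -137175154445/67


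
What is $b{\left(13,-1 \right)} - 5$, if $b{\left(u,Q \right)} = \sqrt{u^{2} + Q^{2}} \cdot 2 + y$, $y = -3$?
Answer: $-8 + 2 \sqrt{170} \approx 18.077$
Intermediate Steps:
$b{\left(u,Q \right)} = -3 + 2 \sqrt{Q^{2} + u^{2}}$ ($b{\left(u,Q \right)} = \sqrt{u^{2} + Q^{2}} \cdot 2 - 3 = \sqrt{Q^{2} + u^{2}} \cdot 2 - 3 = 2 \sqrt{Q^{2} + u^{2}} - 3 = -3 + 2 \sqrt{Q^{2} + u^{2}}$)
$b{\left(13,-1 \right)} - 5 = \left(-3 + 2 \sqrt{\left(-1\right)^{2} + 13^{2}}\right) - 5 = \left(-3 + 2 \sqrt{1 + 169}\right) - 5 = \left(-3 + 2 \sqrt{170}\right) - 5 = -8 + 2 \sqrt{170}$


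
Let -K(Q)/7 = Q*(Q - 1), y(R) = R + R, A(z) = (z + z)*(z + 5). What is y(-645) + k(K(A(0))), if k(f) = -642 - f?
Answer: -1932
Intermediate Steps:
A(z) = 2*z*(5 + z) (A(z) = (2*z)*(5 + z) = 2*z*(5 + z))
y(R) = 2*R
K(Q) = -7*Q*(-1 + Q) (K(Q) = -7*Q*(Q - 1) = -7*Q*(-1 + Q))
y(-645) + k(K(A(0))) = 2*(-645) + (-642 - 7*2*0*(5 + 0)*(1 - 2*0*(5 + 0))) = -1290 + (-642 - 7*2*0*5*(1 - 2*0*5)) = -1290 + (-642 - 7*0*(1 - 1*0)) = -1290 + (-642 - 7*0*(1 + 0)) = -1290 + (-642 - 7*0) = -1290 + (-642 - 1*0) = -1290 + (-642 + 0) = -1290 - 642 = -1932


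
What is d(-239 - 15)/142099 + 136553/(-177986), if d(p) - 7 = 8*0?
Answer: -19402798845/25291632614 ≈ -0.76716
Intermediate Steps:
d(p) = 7 (d(p) = 7 + 8*0 = 7 + 0 = 7)
d(-239 - 15)/142099 + 136553/(-177986) = 7/142099 + 136553/(-177986) = 7*(1/142099) + 136553*(-1/177986) = 7/142099 - 136553/177986 = -19402798845/25291632614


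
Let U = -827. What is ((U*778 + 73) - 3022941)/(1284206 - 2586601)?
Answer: 3666274/1302395 ≈ 2.8150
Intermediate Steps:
((U*778 + 73) - 3022941)/(1284206 - 2586601) = ((-827*778 + 73) - 3022941)/(1284206 - 2586601) = ((-643406 + 73) - 3022941)/(-1302395) = (-643333 - 3022941)*(-1/1302395) = -3666274*(-1/1302395) = 3666274/1302395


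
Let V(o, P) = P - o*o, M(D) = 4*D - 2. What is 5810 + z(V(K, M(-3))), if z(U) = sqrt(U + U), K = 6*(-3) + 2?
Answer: 5810 + 6*I*sqrt(15) ≈ 5810.0 + 23.238*I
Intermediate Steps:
K = -16 (K = -18 + 2 = -16)
M(D) = -2 + 4*D
V(o, P) = P - o**2
z(U) = sqrt(2)*sqrt(U) (z(U) = sqrt(2*U) = sqrt(2)*sqrt(U))
5810 + z(V(K, M(-3))) = 5810 + sqrt(2)*sqrt((-2 + 4*(-3)) - 1*(-16)**2) = 5810 + sqrt(2)*sqrt((-2 - 12) - 1*256) = 5810 + sqrt(2)*sqrt(-14 - 256) = 5810 + sqrt(2)*sqrt(-270) = 5810 + sqrt(2)*(3*I*sqrt(30)) = 5810 + 6*I*sqrt(15)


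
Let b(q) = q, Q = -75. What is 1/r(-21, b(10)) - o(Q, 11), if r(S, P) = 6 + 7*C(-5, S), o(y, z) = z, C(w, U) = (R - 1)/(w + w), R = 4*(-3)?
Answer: -1651/151 ≈ -10.934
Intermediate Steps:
R = -12
C(w, U) = -13/(2*w) (C(w, U) = (-12 - 1)/(w + w) = -13*1/(2*w) = -13/(2*w))
r(S, P) = 151/10 (r(S, P) = 6 + 7*(-13/2/(-5)) = 6 + 7*(-13/2*(-1/5)) = 6 + 7*(13/10) = 6 + 91/10 = 151/10)
1/r(-21, b(10)) - o(Q, 11) = 1/(151/10) - 1*11 = 10/151 - 11 = -1651/151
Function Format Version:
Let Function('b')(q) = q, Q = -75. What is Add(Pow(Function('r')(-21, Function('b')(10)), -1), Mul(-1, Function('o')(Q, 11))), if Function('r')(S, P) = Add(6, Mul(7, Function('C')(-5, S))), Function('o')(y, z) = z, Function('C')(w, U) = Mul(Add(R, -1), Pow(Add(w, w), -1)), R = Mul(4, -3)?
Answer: Rational(-1651, 151) ≈ -10.934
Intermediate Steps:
R = -12
Function('C')(w, U) = Mul(Rational(-13, 2), Pow(w, -1)) (Function('C')(w, U) = Mul(Add(-12, -1), Pow(Add(w, w), -1)) = Mul(-13, Pow(Mul(2, w), -1)) = Mul(-13, Mul(Rational(1, 2), Pow(w, -1))) = Mul(Rational(-13, 2), Pow(w, -1)))
Function('r')(S, P) = Rational(151, 10) (Function('r')(S, P) = Add(6, Mul(7, Mul(Rational(-13, 2), Pow(-5, -1)))) = Add(6, Mul(7, Mul(Rational(-13, 2), Rational(-1, 5)))) = Add(6, Mul(7, Rational(13, 10))) = Add(6, Rational(91, 10)) = Rational(151, 10))
Add(Pow(Function('r')(-21, Function('b')(10)), -1), Mul(-1, Function('o')(Q, 11))) = Add(Pow(Rational(151, 10), -1), Mul(-1, 11)) = Add(Rational(10, 151), -11) = Rational(-1651, 151)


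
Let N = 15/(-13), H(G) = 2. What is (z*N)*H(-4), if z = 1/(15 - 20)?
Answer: 6/13 ≈ 0.46154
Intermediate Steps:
z = -1/5 (z = 1/(-5) = -1/5 ≈ -0.20000)
N = -15/13 (N = 15*(-1/13) = -15/13 ≈ -1.1538)
(z*N)*H(-4) = -1/5*(-15/13)*2 = (3/13)*2 = 6/13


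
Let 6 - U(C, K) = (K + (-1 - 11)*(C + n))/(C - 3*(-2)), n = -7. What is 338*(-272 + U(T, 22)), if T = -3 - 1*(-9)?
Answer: -272597/3 ≈ -90866.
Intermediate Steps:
T = 6 (T = -3 + 9 = 6)
U(C, K) = 6 - (84 + K - 12*C)/(6 + C) (U(C, K) = 6 - (K + (-1 - 11)*(C - 7))/(C - 3*(-2)) = 6 - (K - 12*(-7 + C))/(C + 6) = 6 - (K + (84 - 12*C))/(6 + C) = 6 - (84 + K - 12*C)/(6 + C))
338*(-272 + U(T, 22)) = 338*(-272 + (-48 - 1*22 + 18*6)/(6 + 6)) = 338*(-272 + (-48 - 22 + 108)/12) = 338*(-272 + (1/12)*38) = 338*(-272 + 19/6) = 338*(-1613/6) = -272597/3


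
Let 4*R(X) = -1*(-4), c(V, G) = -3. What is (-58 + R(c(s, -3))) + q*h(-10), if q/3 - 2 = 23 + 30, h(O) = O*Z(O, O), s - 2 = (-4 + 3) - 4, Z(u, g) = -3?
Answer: 4893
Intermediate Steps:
s = -3 (s = 2 + ((-4 + 3) - 4) = 2 + (-1 - 4) = 2 - 5 = -3)
h(O) = -3*O (h(O) = O*(-3) = -3*O)
R(X) = 1 (R(X) = (-1*(-4))/4 = (¼)*4 = 1)
q = 165 (q = 6 + 3*(23 + 30) = 6 + 3*53 = 6 + 159 = 165)
(-58 + R(c(s, -3))) + q*h(-10) = (-58 + 1) + 165*(-3*(-10)) = -57 + 165*30 = -57 + 4950 = 4893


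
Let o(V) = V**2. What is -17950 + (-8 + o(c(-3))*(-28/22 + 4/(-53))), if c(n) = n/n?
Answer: -10470300/583 ≈ -17959.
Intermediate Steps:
c(n) = 1
-17950 + (-8 + o(c(-3))*(-28/22 + 4/(-53))) = -17950 + (-8 + 1**2*(-28/22 + 4/(-53))) = -17950 + (-8 + 1*(-28*1/22 + 4*(-1/53))) = -17950 + (-8 + 1*(-14/11 - 4/53)) = -17950 + (-8 + 1*(-786/583)) = -17950 + (-8 - 786/583) = -17950 - 5450/583 = -10470300/583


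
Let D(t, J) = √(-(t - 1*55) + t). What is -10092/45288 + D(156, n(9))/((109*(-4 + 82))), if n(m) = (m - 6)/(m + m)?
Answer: -841/3774 + √55/8502 ≈ -0.22197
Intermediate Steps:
n(m) = (-6 + m)/(2*m) (n(m) = (-6 + m)/((2*m)) = (-6 + m)*(1/(2*m)) = (-6 + m)/(2*m))
D(t, J) = √55 (D(t, J) = √(-(t - 55) + t) = √(-(-55 + t) + t) = √((55 - t) + t) = √55)
-10092/45288 + D(156, n(9))/((109*(-4 + 82))) = -10092/45288 + √55/((109*(-4 + 82))) = -10092*1/45288 + √55/((109*78)) = -841/3774 + √55/8502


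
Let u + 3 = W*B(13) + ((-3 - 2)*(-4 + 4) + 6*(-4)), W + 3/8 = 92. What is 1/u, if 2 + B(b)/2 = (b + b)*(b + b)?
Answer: 2/246967 ≈ 8.0982e-6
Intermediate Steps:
W = 733/8 (W = -3/8 + 92 = 733/8 ≈ 91.625)
B(b) = -4 + 8*b² (B(b) = -4 + 2*((b + b)*(b + b)) = -4 + 2*((2*b)*(2*b)) = -4 + 2*(4*b²) = -4 + 8*b²)
u = 246967/2 (u = -3 + (733*(-4 + 8*13²)/8 + ((-3 - 2)*(-4 + 4) + 6*(-4))) = -3 + (733*(-4 + 8*169)/8 + (-5*0 - 24)) = -3 + (733*(-4 + 1352)/8 + (0 - 24)) = -3 + ((733/8)*1348 - 24) = -3 + (247021/2 - 24) = -3 + 246973/2 = 246967/2 ≈ 1.2348e+5)
1/u = 1/(246967/2) = 2/246967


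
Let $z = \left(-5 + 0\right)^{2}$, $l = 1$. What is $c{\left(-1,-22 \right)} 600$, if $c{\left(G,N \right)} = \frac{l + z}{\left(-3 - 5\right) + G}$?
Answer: $- \frac{5200}{3} \approx -1733.3$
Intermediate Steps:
$z = 25$ ($z = \left(-5\right)^{2} = 25$)
$c{\left(G,N \right)} = \frac{26}{-8 + G}$ ($c{\left(G,N \right)} = \frac{1 + 25}{\left(-3 - 5\right) + G} = \frac{26}{-8 + G}$)
$c{\left(-1,-22 \right)} 600 = \frac{26}{-8 - 1} \cdot 600 = \frac{26}{-9} \cdot 600 = 26 \left(- \frac{1}{9}\right) 600 = \left(- \frac{26}{9}\right) 600 = - \frac{5200}{3}$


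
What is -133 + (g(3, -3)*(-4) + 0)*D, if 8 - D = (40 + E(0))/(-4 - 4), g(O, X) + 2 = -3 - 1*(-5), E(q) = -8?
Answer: -133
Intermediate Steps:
g(O, X) = 0 (g(O, X) = -2 + (-3 - 1*(-5)) = -2 + (-3 + 5) = -2 + 2 = 0)
D = 12 (D = 8 - (40 - 8)/(-4 - 4) = 8 - 32/(-8) = 8 - 32*(-1)/8 = 8 - 1*(-4) = 8 + 4 = 12)
-133 + (g(3, -3)*(-4) + 0)*D = -133 + (0*(-4) + 0)*12 = -133 + (0 + 0)*12 = -133 + 0*12 = -133 + 0 = -133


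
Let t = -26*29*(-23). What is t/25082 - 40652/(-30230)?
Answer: 385970531/189557215 ≈ 2.0362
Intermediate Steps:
t = 17342 (t = -754*(-23) = 17342)
t/25082 - 40652/(-30230) = 17342/25082 - 40652/(-30230) = 17342*(1/25082) - 40652*(-1/30230) = 8671/12541 + 20326/15115 = 385970531/189557215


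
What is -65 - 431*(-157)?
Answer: 67602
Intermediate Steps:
-65 - 431*(-157) = -65 + 67667 = 67602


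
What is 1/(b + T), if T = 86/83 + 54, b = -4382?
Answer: -83/359138 ≈ -0.00023111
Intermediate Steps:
T = 4568/83 (T = 86*(1/83) + 54 = 86/83 + 54 = 4568/83 ≈ 55.036)
1/(b + T) = 1/(-4382 + 4568/83) = 1/(-359138/83) = -83/359138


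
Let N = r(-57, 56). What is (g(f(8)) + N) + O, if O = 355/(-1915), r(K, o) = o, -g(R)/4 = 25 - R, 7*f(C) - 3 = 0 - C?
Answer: -126121/2681 ≈ -47.043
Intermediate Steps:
f(C) = 3/7 - C/7 (f(C) = 3/7 + (0 - C)/7 = 3/7 + (-C)/7 = 3/7 - C/7)
g(R) = -100 + 4*R (g(R) = -4*(25 - R) = -100 + 4*R)
O = -71/383 (O = 355*(-1/1915) = -71/383 ≈ -0.18538)
N = 56
(g(f(8)) + N) + O = ((-100 + 4*(3/7 - 1/7*8)) + 56) - 71/383 = ((-100 + 4*(3/7 - 8/7)) + 56) - 71/383 = ((-100 + 4*(-5/7)) + 56) - 71/383 = ((-100 - 20/7) + 56) - 71/383 = (-720/7 + 56) - 71/383 = -328/7 - 71/383 = -126121/2681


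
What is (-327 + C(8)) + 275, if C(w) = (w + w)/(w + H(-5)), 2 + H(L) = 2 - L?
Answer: -660/13 ≈ -50.769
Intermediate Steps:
H(L) = -L (H(L) = -2 + (2 - L) = -L)
C(w) = 2*w/(5 + w) (C(w) = (w + w)/(w - 1*(-5)) = (2*w)/(w + 5) = (2*w)/(5 + w) = 2*w/(5 + w))
(-327 + C(8)) + 275 = (-327 + 2*8/(5 + 8)) + 275 = (-327 + 2*8/13) + 275 = (-327 + 2*8*(1/13)) + 275 = (-327 + 16/13) + 275 = -4235/13 + 275 = -660/13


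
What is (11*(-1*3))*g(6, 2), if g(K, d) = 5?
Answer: -165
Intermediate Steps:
(11*(-1*3))*g(6, 2) = (11*(-1*3))*5 = (11*(-3))*5 = -33*5 = -165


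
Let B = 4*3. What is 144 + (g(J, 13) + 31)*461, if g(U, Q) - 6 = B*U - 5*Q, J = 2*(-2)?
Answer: -34892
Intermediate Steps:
J = -4
B = 12
g(U, Q) = 6 - 5*Q + 12*U (g(U, Q) = 6 + (12*U - 5*Q) = 6 + (-5*Q + 12*U) = 6 - 5*Q + 12*U)
144 + (g(J, 13) + 31)*461 = 144 + ((6 - 5*13 + 12*(-4)) + 31)*461 = 144 + ((6 - 65 - 48) + 31)*461 = 144 + (-107 + 31)*461 = 144 - 76*461 = 144 - 35036 = -34892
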